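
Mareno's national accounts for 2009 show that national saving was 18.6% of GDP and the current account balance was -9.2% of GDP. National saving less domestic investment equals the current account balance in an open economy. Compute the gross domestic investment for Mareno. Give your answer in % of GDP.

27.8

I = S - CA = 18.6 - (-9.2) = 27.8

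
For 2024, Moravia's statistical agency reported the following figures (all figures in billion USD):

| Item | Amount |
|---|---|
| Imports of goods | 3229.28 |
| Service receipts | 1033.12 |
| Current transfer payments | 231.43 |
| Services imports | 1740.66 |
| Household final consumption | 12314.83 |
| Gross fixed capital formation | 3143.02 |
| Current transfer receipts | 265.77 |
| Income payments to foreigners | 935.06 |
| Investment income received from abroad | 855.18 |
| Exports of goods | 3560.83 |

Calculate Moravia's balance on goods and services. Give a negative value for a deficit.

Goods balance = 3560.83 - 3229.28 = 331.55
Services balance = 1033.12 - 1740.66 = -707.54
Trade balance (goods + services) = 331.55 + (-707.54) = -375.99

-375.99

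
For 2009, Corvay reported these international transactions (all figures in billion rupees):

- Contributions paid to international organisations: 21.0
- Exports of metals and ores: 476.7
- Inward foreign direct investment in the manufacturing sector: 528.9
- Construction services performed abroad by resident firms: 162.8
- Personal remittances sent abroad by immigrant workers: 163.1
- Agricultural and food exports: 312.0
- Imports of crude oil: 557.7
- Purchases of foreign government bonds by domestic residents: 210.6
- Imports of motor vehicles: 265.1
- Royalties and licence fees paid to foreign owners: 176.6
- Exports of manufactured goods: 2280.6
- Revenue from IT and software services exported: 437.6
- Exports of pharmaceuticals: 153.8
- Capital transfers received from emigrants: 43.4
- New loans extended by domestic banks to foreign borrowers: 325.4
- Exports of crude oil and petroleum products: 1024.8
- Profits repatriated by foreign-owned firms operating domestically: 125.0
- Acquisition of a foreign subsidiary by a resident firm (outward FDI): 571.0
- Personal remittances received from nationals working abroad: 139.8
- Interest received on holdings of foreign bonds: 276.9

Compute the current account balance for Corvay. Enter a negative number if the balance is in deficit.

Goods: 153.8 - 265.1 + 2280.6 - 557.7 + 312.0 + 476.7 + 1024.8 = 3425.1
Services: 162.8 + 437.6 - 176.6 = 423.8
Primary income: -125.0 + 276.9 = 151.9
Secondary income: -21.0 + 139.8 - 163.1 = -44.3
Current account = 3425.1 + 423.8 + 151.9 + (-44.3) = 3956.5
(Excluded from the current account — financial account: inward foreign direct investment in the manufacturing sector 528.9, purchases of foreign government bonds by domestic residents 210.6, new loans extended by domestic banks to foreign borrowers 325.4, acquisition of a foreign subsidiary by a resident firm (outward FDI) 571.0; capital account: capital transfers received from emigrants 43.4.)

3956.5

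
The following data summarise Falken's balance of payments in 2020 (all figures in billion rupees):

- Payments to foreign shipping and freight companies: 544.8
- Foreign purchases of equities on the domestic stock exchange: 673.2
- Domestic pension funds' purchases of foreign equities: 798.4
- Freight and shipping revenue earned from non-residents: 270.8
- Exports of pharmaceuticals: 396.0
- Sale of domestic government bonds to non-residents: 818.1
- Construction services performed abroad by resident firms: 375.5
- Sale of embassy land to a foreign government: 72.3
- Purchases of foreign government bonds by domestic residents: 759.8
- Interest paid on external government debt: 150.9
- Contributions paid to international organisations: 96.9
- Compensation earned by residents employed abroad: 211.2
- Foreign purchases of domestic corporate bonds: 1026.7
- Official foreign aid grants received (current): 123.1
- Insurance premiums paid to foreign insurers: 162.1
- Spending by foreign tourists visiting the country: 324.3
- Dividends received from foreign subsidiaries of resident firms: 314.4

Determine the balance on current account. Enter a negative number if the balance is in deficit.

1060.6

Goods: 396.0
Services: 270.8 - 162.1 - 544.8 + 324.3 + 375.5 = 263.7
Primary income: 314.4 + 211.2 - 150.9 = 374.7
Secondary income: -96.9 + 123.1 = 26.2
Current account = 396.0 + 263.7 + 374.7 + 26.2 = 1060.6
(Excluded from the current account — financial account: foreign purchases of equities on the domestic stock exchange 673.2, domestic pension funds' purchases of foreign equities 798.4, sale of domestic government bonds to non-residents 818.1, purchases of foreign government bonds by domestic residents 759.8, foreign purchases of domestic corporate bonds 1026.7; capital account: sale of embassy land to a foreign government 72.3.)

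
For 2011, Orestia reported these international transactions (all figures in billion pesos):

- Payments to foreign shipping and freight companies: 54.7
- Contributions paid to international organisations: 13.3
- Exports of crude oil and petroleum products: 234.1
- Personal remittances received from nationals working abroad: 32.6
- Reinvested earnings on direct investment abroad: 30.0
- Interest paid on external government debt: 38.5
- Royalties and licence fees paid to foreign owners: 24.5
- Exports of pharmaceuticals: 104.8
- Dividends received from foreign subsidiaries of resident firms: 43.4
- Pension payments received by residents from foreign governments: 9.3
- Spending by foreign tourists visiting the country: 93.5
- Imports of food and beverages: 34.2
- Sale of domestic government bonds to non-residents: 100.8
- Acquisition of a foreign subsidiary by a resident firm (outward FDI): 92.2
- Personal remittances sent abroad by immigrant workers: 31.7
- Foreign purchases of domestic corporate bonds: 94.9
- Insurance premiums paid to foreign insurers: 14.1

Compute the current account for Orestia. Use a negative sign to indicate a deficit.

Goods: 104.8 - 34.2 + 234.1 = 304.7
Services: -24.5 + 93.5 - 54.7 - 14.1 = 0.2
Primary income: -38.5 + 30.0 + 43.4 = 34.9
Secondary income: -13.3 - 31.7 + 32.6 + 9.3 = -3.1
Current account = 304.7 + 0.2 + 34.9 + (-3.1) = 336.7
(Excluded from the current account — financial account: sale of domestic government bonds to non-residents 100.8, acquisition of a foreign subsidiary by a resident firm (outward FDI) 92.2, foreign purchases of domestic corporate bonds 94.9.)

336.7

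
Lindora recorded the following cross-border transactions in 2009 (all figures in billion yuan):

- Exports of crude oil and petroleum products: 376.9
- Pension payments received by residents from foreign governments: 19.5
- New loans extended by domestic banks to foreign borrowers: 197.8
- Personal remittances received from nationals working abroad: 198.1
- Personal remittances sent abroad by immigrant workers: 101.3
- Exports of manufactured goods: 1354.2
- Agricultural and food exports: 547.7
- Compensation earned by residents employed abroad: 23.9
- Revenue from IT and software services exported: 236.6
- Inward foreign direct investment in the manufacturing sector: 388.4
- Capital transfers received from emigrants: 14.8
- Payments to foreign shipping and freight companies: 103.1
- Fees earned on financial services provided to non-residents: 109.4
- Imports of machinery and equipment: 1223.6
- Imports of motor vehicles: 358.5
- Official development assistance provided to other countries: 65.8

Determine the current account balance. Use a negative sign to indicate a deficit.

1014.0

Goods: 1354.2 + 547.7 - 1223.6 + 376.9 - 358.5 = 696.7
Services: 236.6 + 109.4 - 103.1 = 242.9
Primary income: 23.9
Secondary income: -101.3 + 19.5 - 65.8 + 198.1 = 50.5
Current account = 696.7 + 242.9 + 23.9 + 50.5 = 1014.0
(Excluded from the current account — financial account: new loans extended by domestic banks to foreign borrowers 197.8, inward foreign direct investment in the manufacturing sector 388.4; capital account: capital transfers received from emigrants 14.8.)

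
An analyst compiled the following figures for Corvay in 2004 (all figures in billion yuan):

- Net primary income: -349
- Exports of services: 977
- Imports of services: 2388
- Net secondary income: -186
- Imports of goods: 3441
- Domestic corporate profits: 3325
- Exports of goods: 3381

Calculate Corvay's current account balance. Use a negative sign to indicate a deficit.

-2006

Goods balance = 3381 - 3441 = -60
Services balance = 977 - 2388 = -1411
Trade balance (goods + services) = -60 + (-1411) = -1471
Net primary income = -349
Net secondary income = -186
Current account = -1471 + (-349) + (-186) = -2006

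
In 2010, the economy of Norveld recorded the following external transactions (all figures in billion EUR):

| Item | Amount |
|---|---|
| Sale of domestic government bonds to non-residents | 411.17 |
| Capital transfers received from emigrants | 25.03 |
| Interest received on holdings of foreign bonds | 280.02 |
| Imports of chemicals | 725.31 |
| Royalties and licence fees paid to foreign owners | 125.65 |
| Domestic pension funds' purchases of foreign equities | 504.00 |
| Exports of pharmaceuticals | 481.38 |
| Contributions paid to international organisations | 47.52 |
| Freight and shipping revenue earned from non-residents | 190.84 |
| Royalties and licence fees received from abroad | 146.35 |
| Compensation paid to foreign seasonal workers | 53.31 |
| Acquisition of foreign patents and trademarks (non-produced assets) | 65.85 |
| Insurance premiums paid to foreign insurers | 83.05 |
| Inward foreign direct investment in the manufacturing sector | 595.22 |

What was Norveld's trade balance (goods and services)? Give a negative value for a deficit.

-115.44

Goods: -725.31 + 481.38 = -243.93
Services: 146.35 + 190.84 - 83.05 - 125.65 = 128.49
Trade balance = -243.93 + 128.49 = -115.44
(Excluded from the trade balance — financial account: sale of domestic government bonds to non-residents 411.17, domestic pension funds' purchases of foreign equities 504.00, inward foreign direct investment in the manufacturing sector 595.22; capital account: capital transfers received from emigrants 25.03, acquisition of foreign patents and trademarks (non-produced assets) 65.85; primary income: interest received on holdings of foreign bonds 280.02, compensation paid to foreign seasonal workers 53.31; secondary income: contributions paid to international organisations 47.52.)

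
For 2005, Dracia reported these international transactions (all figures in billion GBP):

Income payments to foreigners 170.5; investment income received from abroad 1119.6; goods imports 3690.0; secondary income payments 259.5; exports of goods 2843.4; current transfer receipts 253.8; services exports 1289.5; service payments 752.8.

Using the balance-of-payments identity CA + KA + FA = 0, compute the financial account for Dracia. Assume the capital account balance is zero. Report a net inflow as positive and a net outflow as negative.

Goods balance = 2843.4 - 3690.0 = -846.6
Services balance = 1289.5 - 752.8 = 536.7
Trade balance (goods + services) = -846.6 + 536.7 = -309.9
Net primary income = 1119.6 - 170.5 = 949.1
Net secondary income = 253.8 - 259.5 = -5.7
Current account = -309.9 + 949.1 + (-5.7) = 633.5
Financial account = -(633.5) = -633.5

-633.5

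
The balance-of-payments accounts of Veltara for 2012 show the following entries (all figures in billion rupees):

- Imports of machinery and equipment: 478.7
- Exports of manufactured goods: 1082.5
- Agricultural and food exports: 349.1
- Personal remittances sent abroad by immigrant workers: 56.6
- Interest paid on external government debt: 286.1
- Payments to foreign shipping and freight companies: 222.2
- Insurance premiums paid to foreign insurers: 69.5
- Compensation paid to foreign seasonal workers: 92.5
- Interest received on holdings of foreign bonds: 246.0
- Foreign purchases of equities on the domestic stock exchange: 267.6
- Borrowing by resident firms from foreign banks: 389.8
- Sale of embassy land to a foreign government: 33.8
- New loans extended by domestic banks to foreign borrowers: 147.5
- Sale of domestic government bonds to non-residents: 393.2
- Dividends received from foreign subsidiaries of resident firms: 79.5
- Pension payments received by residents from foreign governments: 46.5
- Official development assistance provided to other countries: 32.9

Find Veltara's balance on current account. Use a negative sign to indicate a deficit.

565.1

Goods: 1082.5 + 349.1 - 478.7 = 952.9
Services: -222.2 - 69.5 = -291.7
Primary income: 79.5 + 246.0 - 286.1 - 92.5 = -53.1
Secondary income: -32.9 + 46.5 - 56.6 = -43.0
Current account = 952.9 + (-291.7) + (-53.1) + (-43.0) = 565.1
(Excluded from the current account — financial account: foreign purchases of equities on the domestic stock exchange 267.6, borrowing by resident firms from foreign banks 389.8, new loans extended by domestic banks to foreign borrowers 147.5, sale of domestic government bonds to non-residents 393.2; capital account: sale of embassy land to a foreign government 33.8.)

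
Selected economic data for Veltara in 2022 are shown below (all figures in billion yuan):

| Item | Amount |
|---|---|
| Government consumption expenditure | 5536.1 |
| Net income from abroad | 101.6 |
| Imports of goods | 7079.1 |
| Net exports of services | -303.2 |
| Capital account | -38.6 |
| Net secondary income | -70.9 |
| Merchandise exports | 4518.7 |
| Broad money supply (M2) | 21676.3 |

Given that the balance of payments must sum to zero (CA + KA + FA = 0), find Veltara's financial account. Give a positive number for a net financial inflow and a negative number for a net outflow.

2871.5

Goods balance = 4518.7 - 7079.1 = -2560.4
Services balance = -303.2
Trade balance (goods + services) = -2560.4 + (-303.2) = -2863.6
Net primary income = 101.6
Net secondary income = -70.9
Current account = -2863.6 + 101.6 + (-70.9) = -2832.9
Financial account = -(-2832.9 + (-38.6)) = 2871.5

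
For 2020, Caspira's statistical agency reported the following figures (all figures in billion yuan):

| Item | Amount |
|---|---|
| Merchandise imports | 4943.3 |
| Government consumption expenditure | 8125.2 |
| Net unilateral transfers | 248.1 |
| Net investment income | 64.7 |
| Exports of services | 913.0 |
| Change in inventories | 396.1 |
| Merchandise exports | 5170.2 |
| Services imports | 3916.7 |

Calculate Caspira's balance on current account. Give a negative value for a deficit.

-2464.0

Goods balance = 5170.2 - 4943.3 = 226.9
Services balance = 913.0 - 3916.7 = -3003.7
Trade balance (goods + services) = 226.9 + (-3003.7) = -2776.8
Net primary income = 64.7
Net secondary income = 248.1
Current account = -2776.8 + 64.7 + 248.1 = -2464.0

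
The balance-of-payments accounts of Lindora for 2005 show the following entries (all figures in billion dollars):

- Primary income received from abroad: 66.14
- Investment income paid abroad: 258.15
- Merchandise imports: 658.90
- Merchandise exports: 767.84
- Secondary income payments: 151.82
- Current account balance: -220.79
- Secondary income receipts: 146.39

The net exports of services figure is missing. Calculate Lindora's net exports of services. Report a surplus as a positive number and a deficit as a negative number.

-132.29

Current account = goods balance + services balance + net primary income + net secondary income
Sum of the known components = -88.50
Net exports of services = CA - (known components) = -220.79 - (-88.50) = -132.29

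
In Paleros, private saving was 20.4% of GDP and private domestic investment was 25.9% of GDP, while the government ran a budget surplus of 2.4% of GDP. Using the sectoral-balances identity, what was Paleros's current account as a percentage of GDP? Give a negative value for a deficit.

-3.1

By the sectoral-balances identity, CA = (S_private - I) + (T - G).
Private balance = 20.4 - 25.9 = -5.5
Government balance (T - G) = 2.4
CA = -5.5 + 2.4 = -3.1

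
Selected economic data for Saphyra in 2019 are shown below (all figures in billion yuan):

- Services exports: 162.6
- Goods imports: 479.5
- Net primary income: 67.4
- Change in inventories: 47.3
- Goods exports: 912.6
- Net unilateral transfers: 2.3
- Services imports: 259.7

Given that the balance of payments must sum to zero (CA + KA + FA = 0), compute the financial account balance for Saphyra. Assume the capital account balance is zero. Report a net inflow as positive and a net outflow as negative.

Goods balance = 912.6 - 479.5 = 433.1
Services balance = 162.6 - 259.7 = -97.1
Trade balance (goods + services) = 433.1 + (-97.1) = 336.0
Net primary income = 67.4
Net secondary income = 2.3
Current account = 336.0 + 67.4 + 2.3 = 405.7
Financial account = -(405.7) = -405.7

-405.7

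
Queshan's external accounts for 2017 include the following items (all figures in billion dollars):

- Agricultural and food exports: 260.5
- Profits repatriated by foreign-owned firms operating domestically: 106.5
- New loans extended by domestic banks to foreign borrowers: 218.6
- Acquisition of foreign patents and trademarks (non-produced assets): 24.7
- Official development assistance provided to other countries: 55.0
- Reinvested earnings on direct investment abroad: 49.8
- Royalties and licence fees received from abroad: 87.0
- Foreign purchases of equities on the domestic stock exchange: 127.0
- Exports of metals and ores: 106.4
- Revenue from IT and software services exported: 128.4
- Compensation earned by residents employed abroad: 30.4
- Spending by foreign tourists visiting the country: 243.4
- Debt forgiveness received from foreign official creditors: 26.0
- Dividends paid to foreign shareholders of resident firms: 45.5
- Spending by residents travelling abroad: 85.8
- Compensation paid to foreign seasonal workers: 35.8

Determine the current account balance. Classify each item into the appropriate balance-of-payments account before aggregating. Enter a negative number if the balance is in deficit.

Goods: 260.5 + 106.4 = 366.9
Services: 243.4 - 85.8 + 128.4 + 87.0 = 373.0
Primary income: -35.8 + 30.4 + 49.8 - 106.5 - 45.5 = -107.6
Secondary income: -55.0
Current account = 366.9 + 373.0 + (-107.6) + (-55.0) = 577.3
(Excluded from the current account — financial account: new loans extended by domestic banks to foreign borrowers 218.6, foreign purchases of equities on the domestic stock exchange 127.0; capital account: acquisition of foreign patents and trademarks (non-produced assets) 24.7, debt forgiveness received from foreign official creditors 26.0.)

577.3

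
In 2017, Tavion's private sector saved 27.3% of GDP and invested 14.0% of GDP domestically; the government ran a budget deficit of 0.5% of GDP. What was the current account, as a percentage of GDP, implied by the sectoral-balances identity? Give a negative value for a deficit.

By the sectoral-balances identity, CA = (S_private - I) + (T - G).
Private balance = 27.3 - 14.0 = 13.3
Government balance (T - G) = -0.5
CA = 13.3 + (-0.5) = 12.8

12.8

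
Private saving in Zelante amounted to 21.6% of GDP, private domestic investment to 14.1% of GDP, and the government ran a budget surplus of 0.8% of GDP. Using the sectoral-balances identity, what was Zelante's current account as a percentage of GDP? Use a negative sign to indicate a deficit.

8.3

By the sectoral-balances identity, CA = (S_private - I) + (T - G).
Private balance = 21.6 - 14.1 = 7.5
Government balance (T - G) = 0.8
CA = 7.5 + 0.8 = 8.3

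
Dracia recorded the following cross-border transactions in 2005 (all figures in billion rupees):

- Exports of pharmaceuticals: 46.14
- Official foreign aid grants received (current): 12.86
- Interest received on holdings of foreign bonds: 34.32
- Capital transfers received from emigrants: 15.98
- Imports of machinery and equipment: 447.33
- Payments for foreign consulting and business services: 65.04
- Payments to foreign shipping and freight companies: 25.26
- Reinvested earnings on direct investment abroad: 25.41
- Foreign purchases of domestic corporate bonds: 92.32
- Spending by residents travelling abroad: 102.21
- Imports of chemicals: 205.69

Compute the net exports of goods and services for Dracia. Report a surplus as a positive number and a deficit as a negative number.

Goods: -447.33 - 205.69 + 46.14 = -606.88
Services: -102.21 - 65.04 - 25.26 = -192.51
Trade balance = -606.88 + (-192.51) = -799.39
(Excluded from the trade balance — secondary income: official foreign aid grants received (current) 12.86; primary income: interest received on holdings of foreign bonds 34.32, reinvested earnings on direct investment abroad 25.41; capital account: capital transfers received from emigrants 15.98; financial account: foreign purchases of domestic corporate bonds 92.32.)

-799.39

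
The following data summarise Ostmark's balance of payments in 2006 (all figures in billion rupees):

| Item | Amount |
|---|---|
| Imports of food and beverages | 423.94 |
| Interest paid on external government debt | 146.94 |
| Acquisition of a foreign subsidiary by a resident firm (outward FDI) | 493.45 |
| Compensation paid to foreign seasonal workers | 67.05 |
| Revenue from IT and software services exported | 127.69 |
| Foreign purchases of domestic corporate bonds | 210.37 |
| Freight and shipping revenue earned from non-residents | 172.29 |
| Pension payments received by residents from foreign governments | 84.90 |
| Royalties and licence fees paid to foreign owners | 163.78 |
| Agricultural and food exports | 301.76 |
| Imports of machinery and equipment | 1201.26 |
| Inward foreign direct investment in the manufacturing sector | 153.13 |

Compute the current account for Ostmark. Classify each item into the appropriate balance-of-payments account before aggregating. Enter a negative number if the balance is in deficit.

Goods: 301.76 - 423.94 - 1201.26 = -1323.44
Services: 127.69 - 163.78 + 172.29 = 136.20
Primary income: -67.05 - 146.94 = -213.99
Secondary income: 84.90
Current account = (-1323.44) + 136.20 + (-213.99) + 84.90 = -1316.33
(Excluded from the current account — financial account: acquisition of a foreign subsidiary by a resident firm (outward FDI) 493.45, foreign purchases of domestic corporate bonds 210.37, inward foreign direct investment in the manufacturing sector 153.13.)

-1316.33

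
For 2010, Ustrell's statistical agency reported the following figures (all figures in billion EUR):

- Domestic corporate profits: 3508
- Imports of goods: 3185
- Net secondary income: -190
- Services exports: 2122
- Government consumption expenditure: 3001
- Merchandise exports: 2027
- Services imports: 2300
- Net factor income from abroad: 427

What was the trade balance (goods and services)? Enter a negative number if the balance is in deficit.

Goods balance = 2027 - 3185 = -1158
Services balance = 2122 - 2300 = -178
Trade balance (goods + services) = -1158 + (-178) = -1336

-1336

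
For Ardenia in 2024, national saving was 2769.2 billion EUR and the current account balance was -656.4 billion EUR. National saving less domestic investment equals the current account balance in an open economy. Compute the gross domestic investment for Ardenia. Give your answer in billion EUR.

3425.6

I = S - CA = 2769.2 - (-656.4) = 3425.6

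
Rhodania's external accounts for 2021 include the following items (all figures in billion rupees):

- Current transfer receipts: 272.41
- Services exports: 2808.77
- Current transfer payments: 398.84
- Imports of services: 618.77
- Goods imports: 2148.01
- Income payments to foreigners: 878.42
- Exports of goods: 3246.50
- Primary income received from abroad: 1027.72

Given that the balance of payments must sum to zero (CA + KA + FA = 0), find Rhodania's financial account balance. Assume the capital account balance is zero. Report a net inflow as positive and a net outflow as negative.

-3311.36

Goods balance = 3246.50 - 2148.01 = 1098.49
Services balance = 2808.77 - 618.77 = 2190.00
Trade balance (goods + services) = 1098.49 + 2190.00 = 3288.49
Net primary income = 1027.72 - 878.42 = 149.30
Net secondary income = 272.41 - 398.84 = -126.43
Current account = 3288.49 + 149.30 + (-126.43) = 3311.36
Financial account = -(3311.36) = -3311.36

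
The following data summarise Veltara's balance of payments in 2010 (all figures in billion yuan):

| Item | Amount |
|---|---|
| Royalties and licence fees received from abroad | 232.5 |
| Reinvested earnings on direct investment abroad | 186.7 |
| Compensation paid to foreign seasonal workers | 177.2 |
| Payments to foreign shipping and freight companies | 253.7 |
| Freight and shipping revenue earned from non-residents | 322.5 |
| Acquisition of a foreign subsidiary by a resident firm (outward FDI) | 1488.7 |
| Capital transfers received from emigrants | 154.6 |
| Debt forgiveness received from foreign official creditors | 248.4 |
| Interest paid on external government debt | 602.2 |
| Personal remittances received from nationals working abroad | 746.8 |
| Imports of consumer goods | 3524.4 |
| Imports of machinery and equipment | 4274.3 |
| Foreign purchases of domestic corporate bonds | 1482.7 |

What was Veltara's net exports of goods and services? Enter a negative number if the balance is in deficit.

-7497.4

Goods: -4274.3 - 3524.4 = -7798.7
Services: -253.7 + 322.5 + 232.5 = 301.3
Trade balance = -7798.7 + 301.3 = -7497.4
(Excluded from the trade balance — primary income: reinvested earnings on direct investment abroad 186.7, compensation paid to foreign seasonal workers 177.2, interest paid on external government debt 602.2; financial account: acquisition of a foreign subsidiary by a resident firm (outward FDI) 1488.7, foreign purchases of domestic corporate bonds 1482.7; capital account: capital transfers received from emigrants 154.6, debt forgiveness received from foreign official creditors 248.4; secondary income: personal remittances received from nationals working abroad 746.8.)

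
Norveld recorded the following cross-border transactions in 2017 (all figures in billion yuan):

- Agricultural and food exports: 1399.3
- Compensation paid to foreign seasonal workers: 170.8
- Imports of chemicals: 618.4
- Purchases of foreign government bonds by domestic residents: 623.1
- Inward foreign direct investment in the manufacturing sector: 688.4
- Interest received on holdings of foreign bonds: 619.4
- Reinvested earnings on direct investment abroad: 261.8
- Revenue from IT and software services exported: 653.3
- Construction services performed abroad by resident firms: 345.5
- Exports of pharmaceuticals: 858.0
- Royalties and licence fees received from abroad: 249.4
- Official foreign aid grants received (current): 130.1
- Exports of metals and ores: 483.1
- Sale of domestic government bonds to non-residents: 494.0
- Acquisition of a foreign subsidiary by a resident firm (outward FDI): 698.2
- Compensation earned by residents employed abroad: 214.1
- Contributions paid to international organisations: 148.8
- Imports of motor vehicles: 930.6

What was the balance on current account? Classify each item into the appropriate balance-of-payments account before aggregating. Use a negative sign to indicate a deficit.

Goods: 1399.3 - 618.4 - 930.6 + 483.1 + 858.0 = 1191.4
Services: 345.5 + 653.3 + 249.4 = 1248.2
Primary income: 214.1 + 619.4 + 261.8 - 170.8 = 924.5
Secondary income: -148.8 + 130.1 = -18.7
Current account = 1191.4 + 1248.2 + 924.5 + (-18.7) = 3345.4
(Excluded from the current account — financial account: purchases of foreign government bonds by domestic residents 623.1, inward foreign direct investment in the manufacturing sector 688.4, sale of domestic government bonds to non-residents 494.0, acquisition of a foreign subsidiary by a resident firm (outward FDI) 698.2.)

3345.4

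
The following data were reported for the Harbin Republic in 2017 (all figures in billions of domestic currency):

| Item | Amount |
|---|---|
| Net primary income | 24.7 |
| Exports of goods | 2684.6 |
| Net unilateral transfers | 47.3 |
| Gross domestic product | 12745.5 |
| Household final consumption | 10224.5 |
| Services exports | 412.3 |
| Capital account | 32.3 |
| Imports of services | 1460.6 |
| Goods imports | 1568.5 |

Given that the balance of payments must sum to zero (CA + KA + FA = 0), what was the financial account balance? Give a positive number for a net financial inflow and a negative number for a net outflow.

Goods balance = 2684.6 - 1568.5 = 1116.1
Services balance = 412.3 - 1460.6 = -1048.3
Trade balance (goods + services) = 1116.1 + (-1048.3) = 67.8
Net primary income = 24.7
Net secondary income = 47.3
Current account = 67.8 + 24.7 + 47.3 = 139.8
Financial account = -(139.8 + 32.3) = -172.1

-172.1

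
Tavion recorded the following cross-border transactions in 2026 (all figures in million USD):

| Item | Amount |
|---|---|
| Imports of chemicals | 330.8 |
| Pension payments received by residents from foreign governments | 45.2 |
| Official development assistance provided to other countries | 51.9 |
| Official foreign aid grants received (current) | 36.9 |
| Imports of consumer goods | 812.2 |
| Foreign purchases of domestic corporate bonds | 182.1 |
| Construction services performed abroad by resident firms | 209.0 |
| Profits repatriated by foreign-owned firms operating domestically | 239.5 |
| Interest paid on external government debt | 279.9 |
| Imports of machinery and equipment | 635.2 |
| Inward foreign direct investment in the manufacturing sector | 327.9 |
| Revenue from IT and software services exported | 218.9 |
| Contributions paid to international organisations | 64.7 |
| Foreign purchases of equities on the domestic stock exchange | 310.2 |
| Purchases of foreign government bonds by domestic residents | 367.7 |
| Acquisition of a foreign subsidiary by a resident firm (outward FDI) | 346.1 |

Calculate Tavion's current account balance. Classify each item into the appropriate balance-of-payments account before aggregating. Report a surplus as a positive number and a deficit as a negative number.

Goods: -812.2 - 330.8 - 635.2 = -1778.2
Services: 209.0 + 218.9 = 427.9
Primary income: -279.9 - 239.5 = -519.4
Secondary income: 36.9 - 51.9 + 45.2 - 64.7 = -34.5
Current account = (-1778.2) + 427.9 + (-519.4) + (-34.5) = -1904.2
(Excluded from the current account — financial account: foreign purchases of domestic corporate bonds 182.1, inward foreign direct investment in the manufacturing sector 327.9, foreign purchases of equities on the domestic stock exchange 310.2, purchases of foreign government bonds by domestic residents 367.7, acquisition of a foreign subsidiary by a resident firm (outward FDI) 346.1.)

-1904.2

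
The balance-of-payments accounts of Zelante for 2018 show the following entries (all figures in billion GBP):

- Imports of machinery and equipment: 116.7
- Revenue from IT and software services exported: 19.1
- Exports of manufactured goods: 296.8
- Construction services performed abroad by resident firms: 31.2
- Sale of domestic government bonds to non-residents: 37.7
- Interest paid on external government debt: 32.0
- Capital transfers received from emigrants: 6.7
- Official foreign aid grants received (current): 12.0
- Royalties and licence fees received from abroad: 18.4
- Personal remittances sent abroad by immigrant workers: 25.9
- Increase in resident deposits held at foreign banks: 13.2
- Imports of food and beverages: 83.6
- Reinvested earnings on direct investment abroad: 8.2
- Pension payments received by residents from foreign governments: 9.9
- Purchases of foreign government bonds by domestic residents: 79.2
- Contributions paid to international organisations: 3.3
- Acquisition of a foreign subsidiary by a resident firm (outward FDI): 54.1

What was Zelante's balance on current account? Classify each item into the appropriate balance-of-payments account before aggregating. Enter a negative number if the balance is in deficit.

134.1

Goods: -116.7 + 296.8 - 83.6 = 96.5
Services: 31.2 + 18.4 + 19.1 = 68.7
Primary income: -32.0 + 8.2 = -23.8
Secondary income: -3.3 - 25.9 + 12.0 + 9.9 = -7.3
Current account = 96.5 + 68.7 + (-23.8) + (-7.3) = 134.1
(Excluded from the current account — financial account: sale of domestic government bonds to non-residents 37.7, increase in resident deposits held at foreign banks 13.2, purchases of foreign government bonds by domestic residents 79.2, acquisition of a foreign subsidiary by a resident firm (outward FDI) 54.1; capital account: capital transfers received from emigrants 6.7.)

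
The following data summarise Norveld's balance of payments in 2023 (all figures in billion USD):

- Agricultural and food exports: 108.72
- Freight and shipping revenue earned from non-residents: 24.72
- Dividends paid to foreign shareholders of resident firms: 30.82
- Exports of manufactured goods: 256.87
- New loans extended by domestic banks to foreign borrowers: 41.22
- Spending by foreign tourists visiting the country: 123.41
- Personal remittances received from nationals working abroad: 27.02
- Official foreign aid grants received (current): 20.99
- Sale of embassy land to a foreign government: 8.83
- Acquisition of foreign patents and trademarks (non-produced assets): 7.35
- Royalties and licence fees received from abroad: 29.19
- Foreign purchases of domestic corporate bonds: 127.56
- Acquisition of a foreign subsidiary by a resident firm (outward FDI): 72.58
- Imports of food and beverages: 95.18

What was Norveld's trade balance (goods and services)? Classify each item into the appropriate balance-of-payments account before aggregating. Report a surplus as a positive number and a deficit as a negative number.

447.73

Goods: 256.87 - 95.18 + 108.72 = 270.41
Services: 123.41 + 24.72 + 29.19 = 177.32
Trade balance = 270.41 + 177.32 = 447.73
(Excluded from the trade balance — primary income: dividends paid to foreign shareholders of resident firms 30.82; financial account: new loans extended by domestic banks to foreign borrowers 41.22, foreign purchases of domestic corporate bonds 127.56, acquisition of a foreign subsidiary by a resident firm (outward FDI) 72.58; secondary income: personal remittances received from nationals working abroad 27.02, official foreign aid grants received (current) 20.99; capital account: sale of embassy land to a foreign government 8.83, acquisition of foreign patents and trademarks (non-produced assets) 7.35.)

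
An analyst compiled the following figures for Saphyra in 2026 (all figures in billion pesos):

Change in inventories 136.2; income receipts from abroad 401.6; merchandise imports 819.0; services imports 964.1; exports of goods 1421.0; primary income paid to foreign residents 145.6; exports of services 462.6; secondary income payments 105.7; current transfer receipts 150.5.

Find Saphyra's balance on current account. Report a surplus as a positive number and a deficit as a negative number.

401.3

Goods balance = 1421.0 - 819.0 = 602.0
Services balance = 462.6 - 964.1 = -501.5
Trade balance (goods + services) = 602.0 + (-501.5) = 100.5
Net primary income = 401.6 - 145.6 = 256.0
Net secondary income = 150.5 - 105.7 = 44.8
Current account = 100.5 + 256.0 + 44.8 = 401.3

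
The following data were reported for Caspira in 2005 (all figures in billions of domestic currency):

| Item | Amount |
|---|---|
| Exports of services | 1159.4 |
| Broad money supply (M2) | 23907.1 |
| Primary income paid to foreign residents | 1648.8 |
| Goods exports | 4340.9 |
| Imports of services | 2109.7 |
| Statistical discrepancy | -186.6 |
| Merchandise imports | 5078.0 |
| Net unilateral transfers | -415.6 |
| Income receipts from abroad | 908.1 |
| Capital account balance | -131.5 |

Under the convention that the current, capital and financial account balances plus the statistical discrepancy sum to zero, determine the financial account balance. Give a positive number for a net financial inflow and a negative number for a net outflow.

3161.8

Goods balance = 4340.9 - 5078.0 = -737.1
Services balance = 1159.4 - 2109.7 = -950.3
Trade balance (goods + services) = -737.1 + (-950.3) = -1687.4
Net primary income = 908.1 - 1648.8 = -740.7
Net secondary income = -415.6
Current account = -1687.4 + (-740.7) + (-415.6) = -2843.7
Financial account = -(-2843.7 + (-131.5) + (-186.6)) = 3161.8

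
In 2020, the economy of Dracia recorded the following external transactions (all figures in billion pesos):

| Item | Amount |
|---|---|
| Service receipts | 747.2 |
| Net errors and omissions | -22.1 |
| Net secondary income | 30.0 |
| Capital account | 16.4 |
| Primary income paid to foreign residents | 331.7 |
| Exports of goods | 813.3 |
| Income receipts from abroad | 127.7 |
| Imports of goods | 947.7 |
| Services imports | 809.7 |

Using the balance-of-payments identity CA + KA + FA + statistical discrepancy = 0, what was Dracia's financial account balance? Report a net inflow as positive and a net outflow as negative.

Goods balance = 813.3 - 947.7 = -134.4
Services balance = 747.2 - 809.7 = -62.5
Trade balance (goods + services) = -134.4 + (-62.5) = -196.9
Net primary income = 127.7 - 331.7 = -204.0
Net secondary income = 30.0
Current account = -196.9 + (-204.0) + 30.0 = -370.9
Financial account = -(-370.9 + 16.4 + (-22.1)) = 376.6

376.6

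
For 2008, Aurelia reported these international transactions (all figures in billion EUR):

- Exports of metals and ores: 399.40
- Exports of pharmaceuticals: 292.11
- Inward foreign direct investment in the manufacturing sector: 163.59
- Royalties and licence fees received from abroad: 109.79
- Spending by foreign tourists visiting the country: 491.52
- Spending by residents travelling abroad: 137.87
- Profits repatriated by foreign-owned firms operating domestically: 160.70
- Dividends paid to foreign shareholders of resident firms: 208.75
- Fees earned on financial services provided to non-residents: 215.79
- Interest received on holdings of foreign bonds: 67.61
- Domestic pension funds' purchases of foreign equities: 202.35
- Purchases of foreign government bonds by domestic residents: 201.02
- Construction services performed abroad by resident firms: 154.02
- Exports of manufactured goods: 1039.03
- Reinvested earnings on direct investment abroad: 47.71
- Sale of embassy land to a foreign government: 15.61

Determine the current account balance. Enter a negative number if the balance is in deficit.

Goods: 399.40 + 292.11 + 1039.03 = 1730.54
Services: 491.52 + 154.02 + 109.79 + 215.79 - 137.87 = 833.25
Primary income: -208.75 + 47.71 - 160.70 + 67.61 = -254.13
Current account = 1730.54 + 833.25 + (-254.13) = 2309.66
(Excluded from the current account — financial account: inward foreign direct investment in the manufacturing sector 163.59, domestic pension funds' purchases of foreign equities 202.35, purchases of foreign government bonds by domestic residents 201.02; capital account: sale of embassy land to a foreign government 15.61.)

2309.66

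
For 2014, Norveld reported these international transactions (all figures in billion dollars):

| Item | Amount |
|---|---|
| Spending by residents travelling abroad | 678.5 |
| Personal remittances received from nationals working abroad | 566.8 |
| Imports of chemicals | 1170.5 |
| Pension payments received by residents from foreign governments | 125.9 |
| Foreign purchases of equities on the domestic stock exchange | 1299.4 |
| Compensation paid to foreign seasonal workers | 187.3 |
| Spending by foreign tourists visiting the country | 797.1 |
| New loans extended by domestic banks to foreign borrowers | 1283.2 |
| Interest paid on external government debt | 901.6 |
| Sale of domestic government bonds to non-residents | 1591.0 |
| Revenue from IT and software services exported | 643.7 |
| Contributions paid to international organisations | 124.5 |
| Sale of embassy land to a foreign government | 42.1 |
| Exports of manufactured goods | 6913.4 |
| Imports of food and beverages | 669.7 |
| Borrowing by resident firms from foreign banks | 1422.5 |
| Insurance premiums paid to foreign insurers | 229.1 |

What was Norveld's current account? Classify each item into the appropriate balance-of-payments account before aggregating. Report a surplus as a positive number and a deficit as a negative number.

Goods: 6913.4 - 669.7 - 1170.5 = 5073.2
Services: 797.1 + 643.7 - 229.1 - 678.5 = 533.2
Primary income: -187.3 - 901.6 = -1088.9
Secondary income: 566.8 - 124.5 + 125.9 = 568.2
Current account = 5073.2 + 533.2 + (-1088.9) + 568.2 = 5085.7
(Excluded from the current account — financial account: foreign purchases of equities on the domestic stock exchange 1299.4, new loans extended by domestic banks to foreign borrowers 1283.2, sale of domestic government bonds to non-residents 1591.0, borrowing by resident firms from foreign banks 1422.5; capital account: sale of embassy land to a foreign government 42.1.)

5085.7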